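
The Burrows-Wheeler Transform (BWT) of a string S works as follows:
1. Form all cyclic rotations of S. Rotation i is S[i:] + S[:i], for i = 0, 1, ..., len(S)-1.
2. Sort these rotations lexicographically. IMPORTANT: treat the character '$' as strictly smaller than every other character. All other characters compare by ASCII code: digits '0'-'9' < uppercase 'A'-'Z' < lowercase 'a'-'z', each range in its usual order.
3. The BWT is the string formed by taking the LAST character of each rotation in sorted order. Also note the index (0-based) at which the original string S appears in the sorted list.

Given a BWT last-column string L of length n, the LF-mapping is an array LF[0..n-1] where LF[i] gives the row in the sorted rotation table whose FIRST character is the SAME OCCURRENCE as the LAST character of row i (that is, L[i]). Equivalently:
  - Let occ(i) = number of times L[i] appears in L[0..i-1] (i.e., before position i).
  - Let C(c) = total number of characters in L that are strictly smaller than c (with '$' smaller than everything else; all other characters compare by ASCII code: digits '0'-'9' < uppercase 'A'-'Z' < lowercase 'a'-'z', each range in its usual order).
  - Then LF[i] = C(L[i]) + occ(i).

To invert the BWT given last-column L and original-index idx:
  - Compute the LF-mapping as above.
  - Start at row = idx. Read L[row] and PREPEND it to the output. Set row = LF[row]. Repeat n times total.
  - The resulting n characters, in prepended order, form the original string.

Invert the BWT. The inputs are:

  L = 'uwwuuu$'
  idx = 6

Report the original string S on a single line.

LF mapping: 1 5 6 2 3 4 0
Walk LF starting at row 6, prepending L[row]:
  step 1: row=6, L[6]='$', prepend. Next row=LF[6]=0
  step 2: row=0, L[0]='u', prepend. Next row=LF[0]=1
  step 3: row=1, L[1]='w', prepend. Next row=LF[1]=5
  step 4: row=5, L[5]='u', prepend. Next row=LF[5]=4
  step 5: row=4, L[4]='u', prepend. Next row=LF[4]=3
  step 6: row=3, L[3]='u', prepend. Next row=LF[3]=2
  step 7: row=2, L[2]='w', prepend. Next row=LF[2]=6
Reversed output: wuuuwu$

Answer: wuuuwu$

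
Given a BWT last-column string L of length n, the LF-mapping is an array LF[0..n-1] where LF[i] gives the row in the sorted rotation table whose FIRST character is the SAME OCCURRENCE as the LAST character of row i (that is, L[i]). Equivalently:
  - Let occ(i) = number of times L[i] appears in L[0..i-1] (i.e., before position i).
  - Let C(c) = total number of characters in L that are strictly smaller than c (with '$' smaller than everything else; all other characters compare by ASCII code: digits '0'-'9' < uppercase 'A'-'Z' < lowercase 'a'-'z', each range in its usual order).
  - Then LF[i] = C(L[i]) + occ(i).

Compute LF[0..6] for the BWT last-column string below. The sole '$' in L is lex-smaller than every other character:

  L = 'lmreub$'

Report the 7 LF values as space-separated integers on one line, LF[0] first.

Answer: 3 4 5 2 6 1 0

Derivation:
Char counts: '$':1, 'b':1, 'e':1, 'l':1, 'm':1, 'r':1, 'u':1
C (first-col start): C('$')=0, C('b')=1, C('e')=2, C('l')=3, C('m')=4, C('r')=5, C('u')=6
L[0]='l': occ=0, LF[0]=C('l')+0=3+0=3
L[1]='m': occ=0, LF[1]=C('m')+0=4+0=4
L[2]='r': occ=0, LF[2]=C('r')+0=5+0=5
L[3]='e': occ=0, LF[3]=C('e')+0=2+0=2
L[4]='u': occ=0, LF[4]=C('u')+0=6+0=6
L[5]='b': occ=0, LF[5]=C('b')+0=1+0=1
L[6]='$': occ=0, LF[6]=C('$')+0=0+0=0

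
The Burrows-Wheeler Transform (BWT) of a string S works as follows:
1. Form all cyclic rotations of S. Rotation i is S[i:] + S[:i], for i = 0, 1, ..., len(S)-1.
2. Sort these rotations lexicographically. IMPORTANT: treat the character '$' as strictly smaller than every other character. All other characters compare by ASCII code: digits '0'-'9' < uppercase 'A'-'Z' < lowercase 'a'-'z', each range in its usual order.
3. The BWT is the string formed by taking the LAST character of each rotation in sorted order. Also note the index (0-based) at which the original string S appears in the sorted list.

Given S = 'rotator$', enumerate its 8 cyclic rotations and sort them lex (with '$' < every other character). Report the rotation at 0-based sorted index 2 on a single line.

Answer: or$rotat

Derivation:
All 8 rotations (rotation i = S[i:]+S[:i]):
  rot[0] = rotator$
  rot[1] = otator$r
  rot[2] = tator$ro
  rot[3] = ator$rot
  rot[4] = tor$rota
  rot[5] = or$rotat
  rot[6] = r$rotato
  rot[7] = $rotator
Sorted (with $ < everything):
  sorted[0] = $rotator
  sorted[1] = ator$rot
  sorted[2] = or$rotat
  sorted[3] = otator$r
  sorted[4] = r$rotato
  sorted[5] = rotator$
  sorted[6] = tator$ro
  sorted[7] = tor$rota
sorted[2] = or$rotat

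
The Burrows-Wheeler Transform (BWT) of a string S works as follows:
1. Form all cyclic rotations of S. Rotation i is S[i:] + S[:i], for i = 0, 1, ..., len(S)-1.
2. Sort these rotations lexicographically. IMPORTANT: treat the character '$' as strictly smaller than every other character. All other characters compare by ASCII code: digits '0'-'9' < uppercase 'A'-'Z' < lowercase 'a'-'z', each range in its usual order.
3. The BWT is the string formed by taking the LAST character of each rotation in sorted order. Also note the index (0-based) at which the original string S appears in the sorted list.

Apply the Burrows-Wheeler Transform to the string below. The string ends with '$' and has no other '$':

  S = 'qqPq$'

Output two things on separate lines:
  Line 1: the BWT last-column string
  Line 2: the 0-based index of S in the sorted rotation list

All 5 rotations (rotation i = S[i:]+S[:i]):
  rot[0] = qqPq$
  rot[1] = qPq$q
  rot[2] = Pq$qq
  rot[3] = q$qqP
  rot[4] = $qqPq
Sorted (with $ < everything):
  sorted[0] = $qqPq  (last char: 'q')
  sorted[1] = Pq$qq  (last char: 'q')
  sorted[2] = q$qqP  (last char: 'P')
  sorted[3] = qPq$q  (last char: 'q')
  sorted[4] = qqPq$  (last char: '$')
Last column: qqPq$
Original string S is at sorted index 4

Answer: qqPq$
4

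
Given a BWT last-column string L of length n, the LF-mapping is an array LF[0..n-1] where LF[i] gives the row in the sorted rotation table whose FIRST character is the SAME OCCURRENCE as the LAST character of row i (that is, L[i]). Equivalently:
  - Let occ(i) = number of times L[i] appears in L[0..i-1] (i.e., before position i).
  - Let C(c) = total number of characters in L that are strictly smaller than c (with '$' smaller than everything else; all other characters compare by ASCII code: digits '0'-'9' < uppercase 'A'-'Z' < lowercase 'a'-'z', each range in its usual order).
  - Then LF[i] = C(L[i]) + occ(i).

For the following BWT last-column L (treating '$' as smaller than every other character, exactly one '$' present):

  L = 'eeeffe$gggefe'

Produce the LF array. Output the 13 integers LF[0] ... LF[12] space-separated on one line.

Answer: 1 2 3 7 8 4 0 10 11 12 5 9 6

Derivation:
Char counts: '$':1, 'e':6, 'f':3, 'g':3
C (first-col start): C('$')=0, C('e')=1, C('f')=7, C('g')=10
L[0]='e': occ=0, LF[0]=C('e')+0=1+0=1
L[1]='e': occ=1, LF[1]=C('e')+1=1+1=2
L[2]='e': occ=2, LF[2]=C('e')+2=1+2=3
L[3]='f': occ=0, LF[3]=C('f')+0=7+0=7
L[4]='f': occ=1, LF[4]=C('f')+1=7+1=8
L[5]='e': occ=3, LF[5]=C('e')+3=1+3=4
L[6]='$': occ=0, LF[6]=C('$')+0=0+0=0
L[7]='g': occ=0, LF[7]=C('g')+0=10+0=10
L[8]='g': occ=1, LF[8]=C('g')+1=10+1=11
L[9]='g': occ=2, LF[9]=C('g')+2=10+2=12
L[10]='e': occ=4, LF[10]=C('e')+4=1+4=5
L[11]='f': occ=2, LF[11]=C('f')+2=7+2=9
L[12]='e': occ=5, LF[12]=C('e')+5=1+5=6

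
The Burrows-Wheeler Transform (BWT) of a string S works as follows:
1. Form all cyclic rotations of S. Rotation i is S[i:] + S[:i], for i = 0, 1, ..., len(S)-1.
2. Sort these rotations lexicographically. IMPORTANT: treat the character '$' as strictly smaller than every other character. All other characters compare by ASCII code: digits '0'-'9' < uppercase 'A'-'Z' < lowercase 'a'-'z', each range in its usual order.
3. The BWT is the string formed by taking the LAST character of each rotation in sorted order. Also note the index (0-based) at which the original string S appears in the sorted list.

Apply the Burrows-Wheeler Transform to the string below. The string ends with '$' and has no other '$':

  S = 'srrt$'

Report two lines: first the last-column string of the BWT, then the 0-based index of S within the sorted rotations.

Answer: tsr$r
3

Derivation:
All 5 rotations (rotation i = S[i:]+S[:i]):
  rot[0] = srrt$
  rot[1] = rrt$s
  rot[2] = rt$sr
  rot[3] = t$srr
  rot[4] = $srrt
Sorted (with $ < everything):
  sorted[0] = $srrt  (last char: 't')
  sorted[1] = rrt$s  (last char: 's')
  sorted[2] = rt$sr  (last char: 'r')
  sorted[3] = srrt$  (last char: '$')
  sorted[4] = t$srr  (last char: 'r')
Last column: tsr$r
Original string S is at sorted index 3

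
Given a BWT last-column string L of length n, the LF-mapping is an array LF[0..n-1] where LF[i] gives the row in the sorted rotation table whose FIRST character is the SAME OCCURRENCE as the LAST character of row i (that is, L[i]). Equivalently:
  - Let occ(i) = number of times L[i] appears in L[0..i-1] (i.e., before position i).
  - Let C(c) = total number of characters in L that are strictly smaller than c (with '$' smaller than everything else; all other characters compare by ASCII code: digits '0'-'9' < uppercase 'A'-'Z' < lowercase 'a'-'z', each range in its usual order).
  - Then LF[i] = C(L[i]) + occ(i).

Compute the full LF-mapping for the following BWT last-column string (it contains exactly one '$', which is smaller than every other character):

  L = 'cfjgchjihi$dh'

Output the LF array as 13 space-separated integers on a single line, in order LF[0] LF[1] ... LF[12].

Answer: 1 4 11 5 2 6 12 9 7 10 0 3 8

Derivation:
Char counts: '$':1, 'c':2, 'd':1, 'f':1, 'g':1, 'h':3, 'i':2, 'j':2
C (first-col start): C('$')=0, C('c')=1, C('d')=3, C('f')=4, C('g')=5, C('h')=6, C('i')=9, C('j')=11
L[0]='c': occ=0, LF[0]=C('c')+0=1+0=1
L[1]='f': occ=0, LF[1]=C('f')+0=4+0=4
L[2]='j': occ=0, LF[2]=C('j')+0=11+0=11
L[3]='g': occ=0, LF[3]=C('g')+0=5+0=5
L[4]='c': occ=1, LF[4]=C('c')+1=1+1=2
L[5]='h': occ=0, LF[5]=C('h')+0=6+0=6
L[6]='j': occ=1, LF[6]=C('j')+1=11+1=12
L[7]='i': occ=0, LF[7]=C('i')+0=9+0=9
L[8]='h': occ=1, LF[8]=C('h')+1=6+1=7
L[9]='i': occ=1, LF[9]=C('i')+1=9+1=10
L[10]='$': occ=0, LF[10]=C('$')+0=0+0=0
L[11]='d': occ=0, LF[11]=C('d')+0=3+0=3
L[12]='h': occ=2, LF[12]=C('h')+2=6+2=8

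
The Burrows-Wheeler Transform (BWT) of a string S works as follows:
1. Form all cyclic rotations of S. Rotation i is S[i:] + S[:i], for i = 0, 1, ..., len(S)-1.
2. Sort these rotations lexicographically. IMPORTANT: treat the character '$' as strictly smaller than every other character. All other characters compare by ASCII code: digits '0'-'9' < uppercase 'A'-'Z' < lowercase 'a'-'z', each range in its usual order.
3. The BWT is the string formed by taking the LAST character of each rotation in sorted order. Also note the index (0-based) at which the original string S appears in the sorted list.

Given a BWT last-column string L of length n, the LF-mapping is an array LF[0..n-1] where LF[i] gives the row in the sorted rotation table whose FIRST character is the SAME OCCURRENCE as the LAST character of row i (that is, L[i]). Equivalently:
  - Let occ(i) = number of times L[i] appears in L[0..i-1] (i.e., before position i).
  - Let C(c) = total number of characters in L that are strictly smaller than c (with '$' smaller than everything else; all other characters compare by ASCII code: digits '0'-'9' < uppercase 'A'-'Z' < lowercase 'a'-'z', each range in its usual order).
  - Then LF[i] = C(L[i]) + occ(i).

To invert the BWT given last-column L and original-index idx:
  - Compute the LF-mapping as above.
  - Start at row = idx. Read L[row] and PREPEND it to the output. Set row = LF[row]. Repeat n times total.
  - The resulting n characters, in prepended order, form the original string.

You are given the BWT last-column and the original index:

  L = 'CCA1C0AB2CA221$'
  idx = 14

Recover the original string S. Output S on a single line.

Answer: CABA11C2A2C02C$

Derivation:
LF mapping: 11 12 7 2 13 1 8 10 4 14 9 5 6 3 0
Walk LF starting at row 14, prepending L[row]:
  step 1: row=14, L[14]='$', prepend. Next row=LF[14]=0
  step 2: row=0, L[0]='C', prepend. Next row=LF[0]=11
  step 3: row=11, L[11]='2', prepend. Next row=LF[11]=5
  step 4: row=5, L[5]='0', prepend. Next row=LF[5]=1
  step 5: row=1, L[1]='C', prepend. Next row=LF[1]=12
  step 6: row=12, L[12]='2', prepend. Next row=LF[12]=6
  step 7: row=6, L[6]='A', prepend. Next row=LF[6]=8
  step 8: row=8, L[8]='2', prepend. Next row=LF[8]=4
  step 9: row=4, L[4]='C', prepend. Next row=LF[4]=13
  step 10: row=13, L[13]='1', prepend. Next row=LF[13]=3
  step 11: row=3, L[3]='1', prepend. Next row=LF[3]=2
  step 12: row=2, L[2]='A', prepend. Next row=LF[2]=7
  step 13: row=7, L[7]='B', prepend. Next row=LF[7]=10
  step 14: row=10, L[10]='A', prepend. Next row=LF[10]=9
  step 15: row=9, L[9]='C', prepend. Next row=LF[9]=14
Reversed output: CABA11C2A2C02C$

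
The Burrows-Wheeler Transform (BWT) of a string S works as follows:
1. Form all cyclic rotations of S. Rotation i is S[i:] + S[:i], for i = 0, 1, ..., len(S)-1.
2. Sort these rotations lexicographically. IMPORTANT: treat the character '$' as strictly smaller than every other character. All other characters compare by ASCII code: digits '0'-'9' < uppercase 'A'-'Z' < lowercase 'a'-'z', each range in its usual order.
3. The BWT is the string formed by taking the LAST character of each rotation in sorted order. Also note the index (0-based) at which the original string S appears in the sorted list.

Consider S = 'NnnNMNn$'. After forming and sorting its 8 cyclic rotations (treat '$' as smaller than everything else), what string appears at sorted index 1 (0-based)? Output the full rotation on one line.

Answer: MNn$NnnN

Derivation:
All 8 rotations (rotation i = S[i:]+S[:i]):
  rot[0] = NnnNMNn$
  rot[1] = nnNMNn$N
  rot[2] = nNMNn$Nn
  rot[3] = NMNn$Nnn
  rot[4] = MNn$NnnN
  rot[5] = Nn$NnnNM
  rot[6] = n$NnnNMN
  rot[7] = $NnnNMNn
Sorted (with $ < everything):
  sorted[0] = $NnnNMNn
  sorted[1] = MNn$NnnN
  sorted[2] = NMNn$Nnn
  sorted[3] = Nn$NnnNM
  sorted[4] = NnnNMNn$
  sorted[5] = n$NnnNMN
  sorted[6] = nNMNn$Nn
  sorted[7] = nnNMNn$N
sorted[1] = MNn$NnnN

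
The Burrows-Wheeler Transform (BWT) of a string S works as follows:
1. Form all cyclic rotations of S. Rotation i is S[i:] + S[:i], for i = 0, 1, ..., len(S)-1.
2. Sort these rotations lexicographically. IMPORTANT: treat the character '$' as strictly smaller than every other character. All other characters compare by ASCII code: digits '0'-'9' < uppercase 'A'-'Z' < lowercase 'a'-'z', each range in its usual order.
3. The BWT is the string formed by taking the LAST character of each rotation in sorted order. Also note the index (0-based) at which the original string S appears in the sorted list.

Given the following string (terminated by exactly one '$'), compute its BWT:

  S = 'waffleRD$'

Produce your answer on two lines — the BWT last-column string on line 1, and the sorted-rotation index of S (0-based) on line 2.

All 9 rotations (rotation i = S[i:]+S[:i]):
  rot[0] = waffleRD$
  rot[1] = affleRD$w
  rot[2] = ffleRD$wa
  rot[3] = fleRD$waf
  rot[4] = leRD$waff
  rot[5] = eRD$waffl
  rot[6] = RD$waffle
  rot[7] = D$waffleR
  rot[8] = $waffleRD
Sorted (with $ < everything):
  sorted[0] = $waffleRD  (last char: 'D')
  sorted[1] = D$waffleR  (last char: 'R')
  sorted[2] = RD$waffle  (last char: 'e')
  sorted[3] = affleRD$w  (last char: 'w')
  sorted[4] = eRD$waffl  (last char: 'l')
  sorted[5] = ffleRD$wa  (last char: 'a')
  sorted[6] = fleRD$waf  (last char: 'f')
  sorted[7] = leRD$waff  (last char: 'f')
  sorted[8] = waffleRD$  (last char: '$')
Last column: DRewlaff$
Original string S is at sorted index 8

Answer: DRewlaff$
8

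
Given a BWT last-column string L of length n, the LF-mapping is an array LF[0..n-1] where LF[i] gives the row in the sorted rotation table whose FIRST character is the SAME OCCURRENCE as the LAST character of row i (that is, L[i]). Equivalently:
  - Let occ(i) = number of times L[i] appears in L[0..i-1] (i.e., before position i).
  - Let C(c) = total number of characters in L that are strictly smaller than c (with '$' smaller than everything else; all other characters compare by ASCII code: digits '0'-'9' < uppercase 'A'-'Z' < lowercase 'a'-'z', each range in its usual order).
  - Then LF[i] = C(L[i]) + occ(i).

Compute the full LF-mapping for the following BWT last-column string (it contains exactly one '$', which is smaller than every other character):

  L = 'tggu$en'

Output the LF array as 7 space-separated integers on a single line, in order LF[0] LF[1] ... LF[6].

Char counts: '$':1, 'e':1, 'g':2, 'n':1, 't':1, 'u':1
C (first-col start): C('$')=0, C('e')=1, C('g')=2, C('n')=4, C('t')=5, C('u')=6
L[0]='t': occ=0, LF[0]=C('t')+0=5+0=5
L[1]='g': occ=0, LF[1]=C('g')+0=2+0=2
L[2]='g': occ=1, LF[2]=C('g')+1=2+1=3
L[3]='u': occ=0, LF[3]=C('u')+0=6+0=6
L[4]='$': occ=0, LF[4]=C('$')+0=0+0=0
L[5]='e': occ=0, LF[5]=C('e')+0=1+0=1
L[6]='n': occ=0, LF[6]=C('n')+0=4+0=4

Answer: 5 2 3 6 0 1 4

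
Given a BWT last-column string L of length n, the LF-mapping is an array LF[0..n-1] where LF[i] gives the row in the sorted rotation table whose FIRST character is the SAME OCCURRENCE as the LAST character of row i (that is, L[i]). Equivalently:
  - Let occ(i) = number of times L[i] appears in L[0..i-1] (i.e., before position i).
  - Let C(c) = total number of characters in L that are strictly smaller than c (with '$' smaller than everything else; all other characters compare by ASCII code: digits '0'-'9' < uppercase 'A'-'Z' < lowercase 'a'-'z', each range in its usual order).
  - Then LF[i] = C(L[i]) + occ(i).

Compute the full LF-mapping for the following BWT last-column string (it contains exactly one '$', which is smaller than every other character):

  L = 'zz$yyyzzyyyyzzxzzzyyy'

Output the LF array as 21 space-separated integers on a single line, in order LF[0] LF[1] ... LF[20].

Answer: 12 13 0 2 3 4 14 15 5 6 7 8 16 17 1 18 19 20 9 10 11

Derivation:
Char counts: '$':1, 'x':1, 'y':10, 'z':9
C (first-col start): C('$')=0, C('x')=1, C('y')=2, C('z')=12
L[0]='z': occ=0, LF[0]=C('z')+0=12+0=12
L[1]='z': occ=1, LF[1]=C('z')+1=12+1=13
L[2]='$': occ=0, LF[2]=C('$')+0=0+0=0
L[3]='y': occ=0, LF[3]=C('y')+0=2+0=2
L[4]='y': occ=1, LF[4]=C('y')+1=2+1=3
L[5]='y': occ=2, LF[5]=C('y')+2=2+2=4
L[6]='z': occ=2, LF[6]=C('z')+2=12+2=14
L[7]='z': occ=3, LF[7]=C('z')+3=12+3=15
L[8]='y': occ=3, LF[8]=C('y')+3=2+3=5
L[9]='y': occ=4, LF[9]=C('y')+4=2+4=6
L[10]='y': occ=5, LF[10]=C('y')+5=2+5=7
L[11]='y': occ=6, LF[11]=C('y')+6=2+6=8
L[12]='z': occ=4, LF[12]=C('z')+4=12+4=16
L[13]='z': occ=5, LF[13]=C('z')+5=12+5=17
L[14]='x': occ=0, LF[14]=C('x')+0=1+0=1
L[15]='z': occ=6, LF[15]=C('z')+6=12+6=18
L[16]='z': occ=7, LF[16]=C('z')+7=12+7=19
L[17]='z': occ=8, LF[17]=C('z')+8=12+8=20
L[18]='y': occ=7, LF[18]=C('y')+7=2+7=9
L[19]='y': occ=8, LF[19]=C('y')+8=2+8=10
L[20]='y': occ=9, LF[20]=C('y')+9=2+9=11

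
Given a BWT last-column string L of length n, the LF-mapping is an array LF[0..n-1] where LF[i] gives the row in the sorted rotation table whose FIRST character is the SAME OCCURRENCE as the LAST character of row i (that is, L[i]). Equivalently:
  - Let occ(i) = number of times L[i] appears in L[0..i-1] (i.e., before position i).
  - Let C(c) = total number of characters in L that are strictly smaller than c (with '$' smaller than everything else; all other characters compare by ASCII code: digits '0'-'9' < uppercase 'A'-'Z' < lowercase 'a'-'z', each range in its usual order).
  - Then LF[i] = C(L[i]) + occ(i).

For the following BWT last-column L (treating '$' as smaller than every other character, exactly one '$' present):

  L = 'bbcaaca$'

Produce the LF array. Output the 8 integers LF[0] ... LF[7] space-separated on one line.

Answer: 4 5 6 1 2 7 3 0

Derivation:
Char counts: '$':1, 'a':3, 'b':2, 'c':2
C (first-col start): C('$')=0, C('a')=1, C('b')=4, C('c')=6
L[0]='b': occ=0, LF[0]=C('b')+0=4+0=4
L[1]='b': occ=1, LF[1]=C('b')+1=4+1=5
L[2]='c': occ=0, LF[2]=C('c')+0=6+0=6
L[3]='a': occ=0, LF[3]=C('a')+0=1+0=1
L[4]='a': occ=1, LF[4]=C('a')+1=1+1=2
L[5]='c': occ=1, LF[5]=C('c')+1=6+1=7
L[6]='a': occ=2, LF[6]=C('a')+2=1+2=3
L[7]='$': occ=0, LF[7]=C('$')+0=0+0=0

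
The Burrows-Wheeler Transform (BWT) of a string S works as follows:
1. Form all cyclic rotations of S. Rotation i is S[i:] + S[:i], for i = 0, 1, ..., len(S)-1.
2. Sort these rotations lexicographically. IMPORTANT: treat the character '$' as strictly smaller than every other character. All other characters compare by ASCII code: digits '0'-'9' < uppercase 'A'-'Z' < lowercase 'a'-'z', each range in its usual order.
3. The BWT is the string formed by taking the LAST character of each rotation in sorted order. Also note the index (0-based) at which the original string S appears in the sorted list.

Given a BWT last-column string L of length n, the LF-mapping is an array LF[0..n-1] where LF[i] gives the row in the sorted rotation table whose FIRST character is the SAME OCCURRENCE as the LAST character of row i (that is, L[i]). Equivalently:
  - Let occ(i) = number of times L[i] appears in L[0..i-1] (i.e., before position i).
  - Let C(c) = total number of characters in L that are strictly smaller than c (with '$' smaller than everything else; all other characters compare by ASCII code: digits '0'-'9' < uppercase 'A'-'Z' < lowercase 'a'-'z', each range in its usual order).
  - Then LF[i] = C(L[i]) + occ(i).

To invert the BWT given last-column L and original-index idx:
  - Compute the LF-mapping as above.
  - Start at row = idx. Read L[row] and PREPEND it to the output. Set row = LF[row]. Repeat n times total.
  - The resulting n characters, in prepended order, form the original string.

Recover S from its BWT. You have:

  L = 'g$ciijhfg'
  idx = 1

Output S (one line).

Answer: cfigjhig$

Derivation:
LF mapping: 3 0 1 6 7 8 5 2 4
Walk LF starting at row 1, prepending L[row]:
  step 1: row=1, L[1]='$', prepend. Next row=LF[1]=0
  step 2: row=0, L[0]='g', prepend. Next row=LF[0]=3
  step 3: row=3, L[3]='i', prepend. Next row=LF[3]=6
  step 4: row=6, L[6]='h', prepend. Next row=LF[6]=5
  step 5: row=5, L[5]='j', prepend. Next row=LF[5]=8
  step 6: row=8, L[8]='g', prepend. Next row=LF[8]=4
  step 7: row=4, L[4]='i', prepend. Next row=LF[4]=7
  step 8: row=7, L[7]='f', prepend. Next row=LF[7]=2
  step 9: row=2, L[2]='c', prepend. Next row=LF[2]=1
Reversed output: cfigjhig$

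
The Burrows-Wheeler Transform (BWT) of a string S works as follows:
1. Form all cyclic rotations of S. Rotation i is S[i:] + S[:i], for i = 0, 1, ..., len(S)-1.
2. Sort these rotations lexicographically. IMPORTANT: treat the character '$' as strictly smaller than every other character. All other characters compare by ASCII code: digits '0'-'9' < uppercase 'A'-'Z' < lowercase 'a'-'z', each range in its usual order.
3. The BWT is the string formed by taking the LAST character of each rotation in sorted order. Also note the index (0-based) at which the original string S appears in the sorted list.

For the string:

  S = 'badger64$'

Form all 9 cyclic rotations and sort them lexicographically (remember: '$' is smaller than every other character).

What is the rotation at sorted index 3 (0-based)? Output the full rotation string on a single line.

Answer: adger64$b

Derivation:
All 9 rotations (rotation i = S[i:]+S[:i]):
  rot[0] = badger64$
  rot[1] = adger64$b
  rot[2] = dger64$ba
  rot[3] = ger64$bad
  rot[4] = er64$badg
  rot[5] = r64$badge
  rot[6] = 64$badger
  rot[7] = 4$badger6
  rot[8] = $badger64
Sorted (with $ < everything):
  sorted[0] = $badger64
  sorted[1] = 4$badger6
  sorted[2] = 64$badger
  sorted[3] = adger64$b
  sorted[4] = badger64$
  sorted[5] = dger64$ba
  sorted[6] = er64$badg
  sorted[7] = ger64$bad
  sorted[8] = r64$badge
sorted[3] = adger64$b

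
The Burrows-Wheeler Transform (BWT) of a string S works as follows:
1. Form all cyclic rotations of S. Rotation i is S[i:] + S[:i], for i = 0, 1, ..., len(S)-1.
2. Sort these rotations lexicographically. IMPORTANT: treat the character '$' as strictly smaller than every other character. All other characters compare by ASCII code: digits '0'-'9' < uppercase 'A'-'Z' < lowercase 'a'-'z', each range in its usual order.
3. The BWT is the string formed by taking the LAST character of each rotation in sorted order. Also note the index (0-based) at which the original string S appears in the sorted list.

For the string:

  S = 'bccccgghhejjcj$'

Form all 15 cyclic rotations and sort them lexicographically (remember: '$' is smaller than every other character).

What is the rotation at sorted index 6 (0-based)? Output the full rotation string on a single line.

Answer: cj$bccccgghhejj

Derivation:
All 15 rotations (rotation i = S[i:]+S[:i]):
  rot[0] = bccccgghhejjcj$
  rot[1] = ccccgghhejjcj$b
  rot[2] = cccgghhejjcj$bc
  rot[3] = ccgghhejjcj$bcc
  rot[4] = cgghhejjcj$bccc
  rot[5] = gghhejjcj$bcccc
  rot[6] = ghhejjcj$bccccg
  rot[7] = hhejjcj$bccccgg
  rot[8] = hejjcj$bccccggh
  rot[9] = ejjcj$bccccgghh
  rot[10] = jjcj$bccccgghhe
  rot[11] = jcj$bccccgghhej
  rot[12] = cj$bccccgghhejj
  rot[13] = j$bccccgghhejjc
  rot[14] = $bccccgghhejjcj
Sorted (with $ < everything):
  sorted[0] = $bccccgghhejjcj
  sorted[1] = bccccgghhejjcj$
  sorted[2] = ccccgghhejjcj$b
  sorted[3] = cccgghhejjcj$bc
  sorted[4] = ccgghhejjcj$bcc
  sorted[5] = cgghhejjcj$bccc
  sorted[6] = cj$bccccgghhejj
  sorted[7] = ejjcj$bccccgghh
  sorted[8] = gghhejjcj$bcccc
  sorted[9] = ghhejjcj$bccccg
  sorted[10] = hejjcj$bccccggh
  sorted[11] = hhejjcj$bccccgg
  sorted[12] = j$bccccgghhejjc
  sorted[13] = jcj$bccccgghhej
  sorted[14] = jjcj$bccccgghhe
sorted[6] = cj$bccccgghhejj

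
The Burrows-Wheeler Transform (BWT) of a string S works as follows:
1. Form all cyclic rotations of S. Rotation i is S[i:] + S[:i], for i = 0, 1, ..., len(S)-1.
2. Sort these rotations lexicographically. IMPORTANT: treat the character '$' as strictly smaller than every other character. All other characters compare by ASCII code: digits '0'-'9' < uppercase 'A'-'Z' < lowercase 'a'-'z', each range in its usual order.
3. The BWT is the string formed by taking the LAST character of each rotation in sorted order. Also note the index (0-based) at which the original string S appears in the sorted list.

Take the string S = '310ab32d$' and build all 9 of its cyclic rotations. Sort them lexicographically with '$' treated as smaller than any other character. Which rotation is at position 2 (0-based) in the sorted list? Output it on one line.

Answer: 10ab32d$3

Derivation:
All 9 rotations (rotation i = S[i:]+S[:i]):
  rot[0] = 310ab32d$
  rot[1] = 10ab32d$3
  rot[2] = 0ab32d$31
  rot[3] = ab32d$310
  rot[4] = b32d$310a
  rot[5] = 32d$310ab
  rot[6] = 2d$310ab3
  rot[7] = d$310ab32
  rot[8] = $310ab32d
Sorted (with $ < everything):
  sorted[0] = $310ab32d
  sorted[1] = 0ab32d$31
  sorted[2] = 10ab32d$3
  sorted[3] = 2d$310ab3
  sorted[4] = 310ab32d$
  sorted[5] = 32d$310ab
  sorted[6] = ab32d$310
  sorted[7] = b32d$310a
  sorted[8] = d$310ab32
sorted[2] = 10ab32d$3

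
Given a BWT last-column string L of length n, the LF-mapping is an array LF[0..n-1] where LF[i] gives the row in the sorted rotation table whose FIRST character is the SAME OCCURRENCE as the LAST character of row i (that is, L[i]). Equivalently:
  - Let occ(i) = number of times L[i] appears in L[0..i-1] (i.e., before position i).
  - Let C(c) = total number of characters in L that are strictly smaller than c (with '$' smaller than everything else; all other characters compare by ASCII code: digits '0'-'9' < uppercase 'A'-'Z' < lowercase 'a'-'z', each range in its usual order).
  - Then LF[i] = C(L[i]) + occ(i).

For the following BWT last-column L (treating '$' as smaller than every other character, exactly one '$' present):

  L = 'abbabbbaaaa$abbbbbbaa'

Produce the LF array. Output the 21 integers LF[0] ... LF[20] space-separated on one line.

Char counts: '$':1, 'a':9, 'b':11
C (first-col start): C('$')=0, C('a')=1, C('b')=10
L[0]='a': occ=0, LF[0]=C('a')+0=1+0=1
L[1]='b': occ=0, LF[1]=C('b')+0=10+0=10
L[2]='b': occ=1, LF[2]=C('b')+1=10+1=11
L[3]='a': occ=1, LF[3]=C('a')+1=1+1=2
L[4]='b': occ=2, LF[4]=C('b')+2=10+2=12
L[5]='b': occ=3, LF[5]=C('b')+3=10+3=13
L[6]='b': occ=4, LF[6]=C('b')+4=10+4=14
L[7]='a': occ=2, LF[7]=C('a')+2=1+2=3
L[8]='a': occ=3, LF[8]=C('a')+3=1+3=4
L[9]='a': occ=4, LF[9]=C('a')+4=1+4=5
L[10]='a': occ=5, LF[10]=C('a')+5=1+5=6
L[11]='$': occ=0, LF[11]=C('$')+0=0+0=0
L[12]='a': occ=6, LF[12]=C('a')+6=1+6=7
L[13]='b': occ=5, LF[13]=C('b')+5=10+5=15
L[14]='b': occ=6, LF[14]=C('b')+6=10+6=16
L[15]='b': occ=7, LF[15]=C('b')+7=10+7=17
L[16]='b': occ=8, LF[16]=C('b')+8=10+8=18
L[17]='b': occ=9, LF[17]=C('b')+9=10+9=19
L[18]='b': occ=10, LF[18]=C('b')+10=10+10=20
L[19]='a': occ=7, LF[19]=C('a')+7=1+7=8
L[20]='a': occ=8, LF[20]=C('a')+8=1+8=9

Answer: 1 10 11 2 12 13 14 3 4 5 6 0 7 15 16 17 18 19 20 8 9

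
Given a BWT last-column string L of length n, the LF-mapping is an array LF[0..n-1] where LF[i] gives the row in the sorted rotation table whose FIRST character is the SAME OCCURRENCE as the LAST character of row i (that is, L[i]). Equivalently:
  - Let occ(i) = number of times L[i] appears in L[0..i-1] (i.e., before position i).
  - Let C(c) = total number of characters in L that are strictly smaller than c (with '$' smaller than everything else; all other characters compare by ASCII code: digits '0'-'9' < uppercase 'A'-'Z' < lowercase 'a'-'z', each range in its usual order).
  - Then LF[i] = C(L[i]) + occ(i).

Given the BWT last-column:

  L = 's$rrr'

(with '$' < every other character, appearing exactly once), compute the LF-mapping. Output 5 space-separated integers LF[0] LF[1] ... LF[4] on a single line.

Char counts: '$':1, 'r':3, 's':1
C (first-col start): C('$')=0, C('r')=1, C('s')=4
L[0]='s': occ=0, LF[0]=C('s')+0=4+0=4
L[1]='$': occ=0, LF[1]=C('$')+0=0+0=0
L[2]='r': occ=0, LF[2]=C('r')+0=1+0=1
L[3]='r': occ=1, LF[3]=C('r')+1=1+1=2
L[4]='r': occ=2, LF[4]=C('r')+2=1+2=3

Answer: 4 0 1 2 3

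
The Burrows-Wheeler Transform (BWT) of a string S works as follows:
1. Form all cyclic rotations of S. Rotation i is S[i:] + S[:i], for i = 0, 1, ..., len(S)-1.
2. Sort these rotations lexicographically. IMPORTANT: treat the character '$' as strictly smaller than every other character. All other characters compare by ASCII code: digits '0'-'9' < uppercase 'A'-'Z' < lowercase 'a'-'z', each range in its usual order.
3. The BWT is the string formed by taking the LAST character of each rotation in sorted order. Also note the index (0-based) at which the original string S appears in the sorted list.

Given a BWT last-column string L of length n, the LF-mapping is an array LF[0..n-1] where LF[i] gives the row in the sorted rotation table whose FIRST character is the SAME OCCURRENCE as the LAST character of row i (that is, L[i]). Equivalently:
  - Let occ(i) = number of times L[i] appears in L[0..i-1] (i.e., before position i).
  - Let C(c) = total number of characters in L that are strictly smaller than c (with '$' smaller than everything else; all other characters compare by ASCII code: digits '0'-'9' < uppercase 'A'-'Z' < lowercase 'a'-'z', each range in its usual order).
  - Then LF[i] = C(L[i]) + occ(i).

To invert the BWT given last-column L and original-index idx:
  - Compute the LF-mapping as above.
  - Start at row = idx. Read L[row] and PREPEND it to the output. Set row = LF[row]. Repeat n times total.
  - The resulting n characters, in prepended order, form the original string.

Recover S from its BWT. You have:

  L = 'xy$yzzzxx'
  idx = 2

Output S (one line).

LF mapping: 1 4 0 5 6 7 8 2 3
Walk LF starting at row 2, prepending L[row]:
  step 1: row=2, L[2]='$', prepend. Next row=LF[2]=0
  step 2: row=0, L[0]='x', prepend. Next row=LF[0]=1
  step 3: row=1, L[1]='y', prepend. Next row=LF[1]=4
  step 4: row=4, L[4]='z', prepend. Next row=LF[4]=6
  step 5: row=6, L[6]='z', prepend. Next row=LF[6]=8
  step 6: row=8, L[8]='x', prepend. Next row=LF[8]=3
  step 7: row=3, L[3]='y', prepend. Next row=LF[3]=5
  step 8: row=5, L[5]='z', prepend. Next row=LF[5]=7
  step 9: row=7, L[7]='x', prepend. Next row=LF[7]=2
Reversed output: xzyxzzyx$

Answer: xzyxzzyx$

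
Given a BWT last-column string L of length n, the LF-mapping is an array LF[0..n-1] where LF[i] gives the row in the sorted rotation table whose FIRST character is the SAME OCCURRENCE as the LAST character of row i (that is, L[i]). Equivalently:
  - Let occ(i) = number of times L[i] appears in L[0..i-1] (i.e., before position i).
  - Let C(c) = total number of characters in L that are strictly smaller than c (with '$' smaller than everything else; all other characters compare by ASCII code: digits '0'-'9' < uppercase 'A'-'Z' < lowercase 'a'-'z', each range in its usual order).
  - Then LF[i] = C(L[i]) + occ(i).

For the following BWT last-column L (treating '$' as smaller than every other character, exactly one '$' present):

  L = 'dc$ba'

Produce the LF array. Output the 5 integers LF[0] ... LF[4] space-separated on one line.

Char counts: '$':1, 'a':1, 'b':1, 'c':1, 'd':1
C (first-col start): C('$')=0, C('a')=1, C('b')=2, C('c')=3, C('d')=4
L[0]='d': occ=0, LF[0]=C('d')+0=4+0=4
L[1]='c': occ=0, LF[1]=C('c')+0=3+0=3
L[2]='$': occ=0, LF[2]=C('$')+0=0+0=0
L[3]='b': occ=0, LF[3]=C('b')+0=2+0=2
L[4]='a': occ=0, LF[4]=C('a')+0=1+0=1

Answer: 4 3 0 2 1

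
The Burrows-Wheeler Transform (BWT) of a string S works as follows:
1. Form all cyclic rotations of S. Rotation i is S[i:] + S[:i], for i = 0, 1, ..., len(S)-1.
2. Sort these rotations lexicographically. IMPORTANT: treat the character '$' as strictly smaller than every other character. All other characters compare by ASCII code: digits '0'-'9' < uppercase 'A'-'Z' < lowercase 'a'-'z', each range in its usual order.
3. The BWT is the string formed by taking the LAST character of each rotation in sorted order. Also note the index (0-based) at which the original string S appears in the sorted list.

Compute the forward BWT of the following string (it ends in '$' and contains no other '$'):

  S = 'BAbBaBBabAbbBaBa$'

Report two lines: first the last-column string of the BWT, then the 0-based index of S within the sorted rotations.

All 17 rotations (rotation i = S[i:]+S[:i]):
  rot[0] = BAbBaBBabAbbBaBa$
  rot[1] = AbBaBBabAbbBaBa$B
  rot[2] = bBaBBabAbbBaBa$BA
  rot[3] = BaBBabAbbBaBa$BAb
  rot[4] = aBBabAbbBaBa$BAbB
  rot[5] = BBabAbbBaBa$BAbBa
  rot[6] = BabAbbBaBa$BAbBaB
  rot[7] = abAbbBaBa$BAbBaBB
  rot[8] = bAbbBaBa$BAbBaBBa
  rot[9] = AbbBaBa$BAbBaBBab
  rot[10] = bbBaBa$BAbBaBBabA
  rot[11] = bBaBa$BAbBaBBabAb
  rot[12] = BaBa$BAbBaBBabAbb
  rot[13] = aBa$BAbBaBBabAbbB
  rot[14] = Ba$BAbBaBBabAbbBa
  rot[15] = a$BAbBaBBabAbbBaB
  rot[16] = $BAbBaBBabAbbBaBa
Sorted (with $ < everything):
  sorted[0] = $BAbBaBBabAbbBaBa  (last char: 'a')
  sorted[1] = AbBaBBabAbbBaBa$B  (last char: 'B')
  sorted[2] = AbbBaBa$BAbBaBBab  (last char: 'b')
  sorted[3] = BAbBaBBabAbbBaBa$  (last char: '$')
  sorted[4] = BBabAbbBaBa$BAbBa  (last char: 'a')
  sorted[5] = Ba$BAbBaBBabAbbBa  (last char: 'a')
  sorted[6] = BaBBabAbbBaBa$BAb  (last char: 'b')
  sorted[7] = BaBa$BAbBaBBabAbb  (last char: 'b')
  sorted[8] = BabAbbBaBa$BAbBaB  (last char: 'B')
  sorted[9] = a$BAbBaBBabAbbBaB  (last char: 'B')
  sorted[10] = aBBabAbbBaBa$BAbB  (last char: 'B')
  sorted[11] = aBa$BAbBaBBabAbbB  (last char: 'B')
  sorted[12] = abAbbBaBa$BAbBaBB  (last char: 'B')
  sorted[13] = bAbbBaBa$BAbBaBBa  (last char: 'a')
  sorted[14] = bBaBBabAbbBaBa$BA  (last char: 'A')
  sorted[15] = bBaBa$BAbBaBBabAb  (last char: 'b')
  sorted[16] = bbBaBa$BAbBaBBabA  (last char: 'A')
Last column: aBb$aabbBBBBBaAbA
Original string S is at sorted index 3

Answer: aBb$aabbBBBBBaAbA
3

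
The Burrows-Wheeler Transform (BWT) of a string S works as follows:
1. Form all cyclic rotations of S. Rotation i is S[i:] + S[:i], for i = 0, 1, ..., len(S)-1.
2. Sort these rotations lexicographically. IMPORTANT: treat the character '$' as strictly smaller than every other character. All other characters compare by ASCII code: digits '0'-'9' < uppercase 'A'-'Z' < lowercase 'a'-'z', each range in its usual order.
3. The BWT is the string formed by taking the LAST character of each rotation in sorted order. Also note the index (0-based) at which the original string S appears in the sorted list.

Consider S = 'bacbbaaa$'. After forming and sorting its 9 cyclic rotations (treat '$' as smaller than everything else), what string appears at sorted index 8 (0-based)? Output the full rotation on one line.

Answer: cbbaaa$ba

Derivation:
All 9 rotations (rotation i = S[i:]+S[:i]):
  rot[0] = bacbbaaa$
  rot[1] = acbbaaa$b
  rot[2] = cbbaaa$ba
  rot[3] = bbaaa$bac
  rot[4] = baaa$bacb
  rot[5] = aaa$bacbb
  rot[6] = aa$bacbba
  rot[7] = a$bacbbaa
  rot[8] = $bacbbaaa
Sorted (with $ < everything):
  sorted[0] = $bacbbaaa
  sorted[1] = a$bacbbaa
  sorted[2] = aa$bacbba
  sorted[3] = aaa$bacbb
  sorted[4] = acbbaaa$b
  sorted[5] = baaa$bacb
  sorted[6] = bacbbaaa$
  sorted[7] = bbaaa$bac
  sorted[8] = cbbaaa$ba
sorted[8] = cbbaaa$ba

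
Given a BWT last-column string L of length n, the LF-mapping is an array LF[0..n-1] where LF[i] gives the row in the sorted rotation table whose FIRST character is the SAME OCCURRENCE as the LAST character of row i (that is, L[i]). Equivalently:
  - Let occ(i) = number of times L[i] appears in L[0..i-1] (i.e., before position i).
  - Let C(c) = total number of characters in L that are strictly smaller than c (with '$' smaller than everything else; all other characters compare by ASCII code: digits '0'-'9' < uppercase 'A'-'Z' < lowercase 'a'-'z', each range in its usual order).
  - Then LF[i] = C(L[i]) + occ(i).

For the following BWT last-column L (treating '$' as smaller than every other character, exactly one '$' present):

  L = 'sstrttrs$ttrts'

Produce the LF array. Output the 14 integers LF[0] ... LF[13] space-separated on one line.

Char counts: '$':1, 'r':3, 's':4, 't':6
C (first-col start): C('$')=0, C('r')=1, C('s')=4, C('t')=8
L[0]='s': occ=0, LF[0]=C('s')+0=4+0=4
L[1]='s': occ=1, LF[1]=C('s')+1=4+1=5
L[2]='t': occ=0, LF[2]=C('t')+0=8+0=8
L[3]='r': occ=0, LF[3]=C('r')+0=1+0=1
L[4]='t': occ=1, LF[4]=C('t')+1=8+1=9
L[5]='t': occ=2, LF[5]=C('t')+2=8+2=10
L[6]='r': occ=1, LF[6]=C('r')+1=1+1=2
L[7]='s': occ=2, LF[7]=C('s')+2=4+2=6
L[8]='$': occ=0, LF[8]=C('$')+0=0+0=0
L[9]='t': occ=3, LF[9]=C('t')+3=8+3=11
L[10]='t': occ=4, LF[10]=C('t')+4=8+4=12
L[11]='r': occ=2, LF[11]=C('r')+2=1+2=3
L[12]='t': occ=5, LF[12]=C('t')+5=8+5=13
L[13]='s': occ=3, LF[13]=C('s')+3=4+3=7

Answer: 4 5 8 1 9 10 2 6 0 11 12 3 13 7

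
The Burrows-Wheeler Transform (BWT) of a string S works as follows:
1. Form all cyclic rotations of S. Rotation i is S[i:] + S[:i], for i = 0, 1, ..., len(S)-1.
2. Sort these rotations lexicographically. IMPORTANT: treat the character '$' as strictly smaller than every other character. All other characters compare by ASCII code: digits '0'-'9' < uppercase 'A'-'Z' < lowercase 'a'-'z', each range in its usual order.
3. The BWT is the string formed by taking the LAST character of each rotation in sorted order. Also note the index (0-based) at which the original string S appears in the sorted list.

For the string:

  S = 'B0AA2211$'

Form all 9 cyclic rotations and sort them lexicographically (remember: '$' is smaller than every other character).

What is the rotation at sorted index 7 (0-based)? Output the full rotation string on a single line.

All 9 rotations (rotation i = S[i:]+S[:i]):
  rot[0] = B0AA2211$
  rot[1] = 0AA2211$B
  rot[2] = AA2211$B0
  rot[3] = A2211$B0A
  rot[4] = 2211$B0AA
  rot[5] = 211$B0AA2
  rot[6] = 11$B0AA22
  rot[7] = 1$B0AA221
  rot[8] = $B0AA2211
Sorted (with $ < everything):
  sorted[0] = $B0AA2211
  sorted[1] = 0AA2211$B
  sorted[2] = 1$B0AA221
  sorted[3] = 11$B0AA22
  sorted[4] = 211$B0AA2
  sorted[5] = 2211$B0AA
  sorted[6] = A2211$B0A
  sorted[7] = AA2211$B0
  sorted[8] = B0AA2211$
sorted[7] = AA2211$B0

Answer: AA2211$B0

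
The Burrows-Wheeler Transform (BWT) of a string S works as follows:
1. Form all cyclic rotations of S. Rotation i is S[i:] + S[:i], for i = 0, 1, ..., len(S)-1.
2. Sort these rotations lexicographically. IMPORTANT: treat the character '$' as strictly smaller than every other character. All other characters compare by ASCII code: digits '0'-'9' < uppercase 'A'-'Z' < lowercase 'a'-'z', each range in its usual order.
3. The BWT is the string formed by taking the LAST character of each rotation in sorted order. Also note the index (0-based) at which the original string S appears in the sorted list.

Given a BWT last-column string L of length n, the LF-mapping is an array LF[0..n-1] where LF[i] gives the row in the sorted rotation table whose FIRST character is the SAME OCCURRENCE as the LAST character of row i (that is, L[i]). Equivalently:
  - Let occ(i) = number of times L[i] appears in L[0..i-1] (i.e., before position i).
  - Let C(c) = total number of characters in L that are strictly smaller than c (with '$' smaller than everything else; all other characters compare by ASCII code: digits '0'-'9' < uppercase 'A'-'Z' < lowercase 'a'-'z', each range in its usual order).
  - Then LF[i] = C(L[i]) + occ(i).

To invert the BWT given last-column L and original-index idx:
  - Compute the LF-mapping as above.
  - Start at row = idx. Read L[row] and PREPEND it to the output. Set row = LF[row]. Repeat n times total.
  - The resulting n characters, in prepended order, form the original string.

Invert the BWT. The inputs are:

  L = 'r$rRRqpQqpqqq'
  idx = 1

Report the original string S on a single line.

LF mapping: 11 0 12 2 3 6 4 1 7 5 8 9 10
Walk LF starting at row 1, prepending L[row]:
  step 1: row=1, L[1]='$', prepend. Next row=LF[1]=0
  step 2: row=0, L[0]='r', prepend. Next row=LF[0]=11
  step 3: row=11, L[11]='q', prepend. Next row=LF[11]=9
  step 4: row=9, L[9]='p', prepend. Next row=LF[9]=5
  step 5: row=5, L[5]='q', prepend. Next row=LF[5]=6
  step 6: row=6, L[6]='p', prepend. Next row=LF[6]=4
  step 7: row=4, L[4]='R', prepend. Next row=LF[4]=3
  step 8: row=3, L[3]='R', prepend. Next row=LF[3]=2
  step 9: row=2, L[2]='r', prepend. Next row=LF[2]=12
  step 10: row=12, L[12]='q', prepend. Next row=LF[12]=10
  step 11: row=10, L[10]='q', prepend. Next row=LF[10]=8
  step 12: row=8, L[8]='q', prepend. Next row=LF[8]=7
  step 13: row=7, L[7]='Q', prepend. Next row=LF[7]=1
Reversed output: QqqqrRRpqpqr$

Answer: QqqqrRRpqpqr$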